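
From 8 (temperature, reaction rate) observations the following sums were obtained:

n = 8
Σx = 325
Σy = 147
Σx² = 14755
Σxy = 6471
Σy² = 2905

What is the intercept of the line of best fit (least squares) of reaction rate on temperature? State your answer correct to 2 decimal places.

5.31

Sxx = Σx² − (Σx)²/n = 14755 − 13203.125 = 1551.875
Sxy = Σxy − (Σx)(Σy)/n = 6471 − 5971.875 = 499.125
b = Sxy/Sxx = 499.125/1551.875 = 0.321627
a = ȳ − b·x̄ = 18.375 − 0.321627·40.625 = 5.308901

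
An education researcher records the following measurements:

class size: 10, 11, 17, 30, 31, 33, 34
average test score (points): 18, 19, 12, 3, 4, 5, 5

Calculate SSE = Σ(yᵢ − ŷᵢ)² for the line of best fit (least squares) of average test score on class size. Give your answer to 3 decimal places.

n = 7, Σx = 166, Σy = 66, Σxy = 1142, Σx² = 4616, Σy² = 904
Sxx = Σx² − (Σx)²/n = 4616 − 3936.571429 = 679.428571
Sxy = Σxy − (Σx)(Σy)/n = 1142 − 1565.142857 = -423.142857
Syy = Σy² − (Σy)²/n = 904 − 622.285714 = 281.714286
b = Sxy/Sxx = -423.142857/679.428571 = -0.622792
SSE = Syy − b·Sxy = 281.714286 − (-0.622792)·(-423.142857) = 18.184188

18.184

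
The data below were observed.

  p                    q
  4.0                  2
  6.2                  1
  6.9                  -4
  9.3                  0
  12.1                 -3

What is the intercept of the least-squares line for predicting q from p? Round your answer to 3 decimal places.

2.980

n = 5, Σx = 38.5, Σy = -4, Σxy = -49.7, Σx² = 334.95
Sxx = Σx² − (Σx)²/n = 334.95 − 296.45 = 38.5
Sxy = Σxy − (Σx)(Σy)/n = -49.7 − (-30.8) = -18.9
b = Sxy/Sxx = -18.9/38.5 = -0.490909
a = ȳ − b·x̄ = -0.8 − (-0.490909)·7.7 = 2.98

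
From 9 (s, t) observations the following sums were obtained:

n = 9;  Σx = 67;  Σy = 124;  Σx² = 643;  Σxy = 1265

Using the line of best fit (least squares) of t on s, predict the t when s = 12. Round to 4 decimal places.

Sxx = Σx² − (Σx)²/n = 643 − 498.777778 = 144.222222
Sxy = Σxy − (Σx)(Σy)/n = 1265 − 923.111111 = 341.888889
b = Sxy/Sxx = 341.888889/144.222222 = 2.370570
a = ȳ − b·x̄ = 13.777778 − 2.370570·7.444444 = -3.869800
ŷ(12) = a + b·12 = -3.869800 + 2.370570·12 = 24.577042

24.5770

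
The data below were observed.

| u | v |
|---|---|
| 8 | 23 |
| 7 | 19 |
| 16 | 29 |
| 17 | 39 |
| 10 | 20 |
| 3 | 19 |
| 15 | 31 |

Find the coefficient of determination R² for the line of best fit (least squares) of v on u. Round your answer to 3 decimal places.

0.778

n = 7, Σx = 76, Σy = 180, Σxy = 2166, Σx² = 992, Σy² = 4974
Sxx = Σx² − (Σx)²/n = 992 − 825.142857 = 166.857143
Sxy = Σxy − (Σx)(Σy)/n = 2166 − 1954.285714 = 211.714286
Syy = Σy² − (Σy)²/n = 4974 − 4628.571429 = 345.428571
R² = Sxy²/(Sxx·Syy) = (211.714286)²/(166.857143·345.428571) = 0.777673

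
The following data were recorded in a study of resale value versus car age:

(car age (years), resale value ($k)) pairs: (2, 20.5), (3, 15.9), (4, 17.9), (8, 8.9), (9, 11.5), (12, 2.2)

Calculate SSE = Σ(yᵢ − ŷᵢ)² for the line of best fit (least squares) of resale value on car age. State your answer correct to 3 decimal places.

n = 6, Σx = 38, Σy = 76.9, Σxy = 361.4, Σx² = 318, Σy² = 1209.77
Sxx = Σx² − (Σx)²/n = 318 − 240.666667 = 77.333333
Sxy = Σxy − (Σx)(Σy)/n = 361.4 − 487.033333 = -125.633333
Syy = Σy² − (Σy)²/n = 1209.77 − 985.601667 = 224.168333
b = Sxy/Sxx = -125.633333/77.333333 = -1.624569
SSE = Syy − b·Sxy = 224.168333 − (-1.624569)·(-125.633333) = 20.068319

20.068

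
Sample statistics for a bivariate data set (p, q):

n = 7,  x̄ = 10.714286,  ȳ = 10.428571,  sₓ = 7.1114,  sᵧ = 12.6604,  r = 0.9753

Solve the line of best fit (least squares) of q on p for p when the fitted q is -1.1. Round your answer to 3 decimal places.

b = r · sᵧ/sₓ = 0.9753 · 12.6604/7.1114 = 1.736323
a = ȳ − b·x̄ = 10.428571 − 1.736323·10.714286 = -8.174891
Set a + b·x = -1.1: x = (-1.1 − (-8.174891)) / 1.736323 = 4.074640

4.075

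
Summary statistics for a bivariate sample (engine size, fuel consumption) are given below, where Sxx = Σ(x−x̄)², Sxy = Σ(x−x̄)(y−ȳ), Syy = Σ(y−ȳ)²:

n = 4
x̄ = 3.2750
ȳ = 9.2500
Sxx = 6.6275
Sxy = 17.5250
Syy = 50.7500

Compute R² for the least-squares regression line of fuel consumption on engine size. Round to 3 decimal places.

R² = Sxy²/(Sxx·Syy) = (17.525)²/(6.6275·50.75) = 0.913125

0.913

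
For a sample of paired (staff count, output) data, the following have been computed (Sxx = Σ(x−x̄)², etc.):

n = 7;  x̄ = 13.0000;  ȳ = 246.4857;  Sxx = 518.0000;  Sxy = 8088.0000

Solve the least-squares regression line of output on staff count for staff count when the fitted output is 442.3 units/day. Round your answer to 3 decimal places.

b = Sxy/Sxx = 8088/518 = 15.613900
a = ȳ − b·x̄ = 246.4857 − 15.613900·13 = 43.505005
Set a + b·x = 442.3: x = (442.3 − 43.505005) / 15.613900 = 25.541025

25.541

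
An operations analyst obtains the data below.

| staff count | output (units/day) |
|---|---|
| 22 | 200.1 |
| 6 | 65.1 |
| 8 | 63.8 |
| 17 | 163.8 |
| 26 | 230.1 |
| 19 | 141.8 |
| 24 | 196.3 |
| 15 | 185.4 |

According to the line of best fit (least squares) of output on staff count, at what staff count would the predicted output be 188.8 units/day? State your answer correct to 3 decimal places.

21.260

n = 8, Σx = 137, Σy = 1246.4, Σxy = 24256.8, Σx² = 2711
Sxx = Σx² − (Σx)²/n = 2711 − 2346.125 = 364.875
Sxy = Σxy − (Σx)(Σy)/n = 24256.8 − 21344.6 = 2912.2
b = Sxy/Sxx = 2912.2/364.875 = 7.981363
a = ȳ − b·x̄ = 155.8 − 7.981363·17.125 = 19.119150
Set a + b·x = 188.8: x = (188.8 − 19.119150) / 7.981363 = 21.259632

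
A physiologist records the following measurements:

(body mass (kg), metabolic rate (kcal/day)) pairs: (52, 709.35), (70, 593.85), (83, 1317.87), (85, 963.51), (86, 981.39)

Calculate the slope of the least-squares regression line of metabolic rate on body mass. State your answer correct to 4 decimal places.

12.8468

n = 5, Σx = 376, Σy = 4565.97, Σxy = 354136.8, Σx² = 29114
Sxx = Σx² − (Σx)²/n = 29114 − 28275.2 = 838.8
Sxy = Σxy − (Σx)(Σy)/n = 354136.8 − 343360.944 = 10775.856
b = Sxy/Sxx = 10775.856/838.8 = 12.846753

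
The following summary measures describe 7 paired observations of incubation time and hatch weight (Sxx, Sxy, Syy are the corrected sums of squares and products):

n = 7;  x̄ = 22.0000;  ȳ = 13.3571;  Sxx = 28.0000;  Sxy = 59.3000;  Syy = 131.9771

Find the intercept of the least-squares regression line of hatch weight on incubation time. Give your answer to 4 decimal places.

-33.2358

b = Sxy/Sxx = 59.3/28 = 2.117857
a = ȳ − b·x̄ = 13.3571 − 2.117857·22 = -33.235757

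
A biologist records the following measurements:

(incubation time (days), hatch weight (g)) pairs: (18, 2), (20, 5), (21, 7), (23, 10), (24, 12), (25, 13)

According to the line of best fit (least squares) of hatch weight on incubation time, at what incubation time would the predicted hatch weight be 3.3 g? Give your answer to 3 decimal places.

n = 6, Σx = 131, Σy = 49, Σxy = 1126, Σx² = 2895
Sxx = Σx² − (Σx)²/n = 2895 − 2860.166667 = 34.833333
Sxy = Σxy − (Σx)(Σy)/n = 1126 − 1069.833333 = 56.166667
b = Sxy/Sxx = 56.166667/34.833333 = 1.612440
a = ȳ − b·x̄ = 8.166667 − 1.612440·21.833333 = -27.038278
Set a + b·x = 3.3: x = (3.3 − (-27.038278)) / 1.612440 = 18.815134

18.815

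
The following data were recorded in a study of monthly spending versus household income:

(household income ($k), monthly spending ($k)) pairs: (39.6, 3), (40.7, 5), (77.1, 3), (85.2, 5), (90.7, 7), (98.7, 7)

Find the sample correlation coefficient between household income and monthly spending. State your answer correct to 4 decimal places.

n = 6, Σx = 432, Σy = 30, Σxy = 2305.4, Σx² = 34396.28, Σy² = 166
Sxx = Σx² − (Σx)²/n = 34396.28 − 31104 = 3292.28
Sxy = Σxy − (Σx)(Σy)/n = 2305.4 − 2160 = 145.4
Syy = Σy² − (Σy)²/n = 166 − 150 = 16
r = Sxy/√(Sxx·Syy) = 145.4/√(52676.48) = 145.4/229.513573 = 0.633514

0.6335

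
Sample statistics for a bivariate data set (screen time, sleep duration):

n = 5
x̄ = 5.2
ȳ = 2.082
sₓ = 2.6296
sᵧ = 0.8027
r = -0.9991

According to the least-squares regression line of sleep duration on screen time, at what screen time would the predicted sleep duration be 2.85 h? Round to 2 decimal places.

2.68

b = r · sᵧ/sₓ = -0.9991 · 0.8027/2.6296 = -0.304981
a = ȳ − b·x̄ = 2.082 − (-0.304981)·5.2 = 3.667900
Set a + b·x = 2.85: x = (2.85 − 3.667900) / (-0.304981) = 2.681809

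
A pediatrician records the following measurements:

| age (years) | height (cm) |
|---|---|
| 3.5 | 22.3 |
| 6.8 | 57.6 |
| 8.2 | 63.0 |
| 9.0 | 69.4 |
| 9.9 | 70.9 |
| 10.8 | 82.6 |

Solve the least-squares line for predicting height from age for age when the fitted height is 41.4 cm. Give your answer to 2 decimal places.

5.52

n = 6, Σx = 48.2, Σy = 365.8, Σxy = 3204.92, Σx² = 421.38
Sxx = Σx² − (Σx)²/n = 421.38 − 387.206667 = 34.173333
Sxy = Σxy − (Σx)(Σy)/n = 3204.92 − 2938.593333 = 266.326667
b = Sxy/Sxx = 266.326667/34.173333 = 7.793406
a = ȳ − b·x̄ = 60.966667 − 7.793406·8.033333 = -1.640363
Set a + b·x = 41.4: x = (41.4 − (-1.640363)) / 7.793406 = 5.522664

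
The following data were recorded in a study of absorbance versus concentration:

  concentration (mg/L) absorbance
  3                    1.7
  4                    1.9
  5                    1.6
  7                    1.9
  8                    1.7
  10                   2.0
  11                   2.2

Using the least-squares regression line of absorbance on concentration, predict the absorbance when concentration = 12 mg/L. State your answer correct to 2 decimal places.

2.11

n = 7, Σx = 48, Σy = 13, Σxy = 91.8, Σx² = 384
Sxx = Σx² − (Σx)²/n = 384 − 329.142857 = 54.857143
Sxy = Σxy − (Σx)(Σy)/n = 91.8 − 89.142857 = 2.657143
b = Sxy/Sxx = 2.657143/54.857143 = 0.048438
a = ȳ − b·x̄ = 1.857143 − 0.048438·6.857143 = 1.525
ŷ(12) = a + b·12 = 1.525 + 0.048438·12 = 2.10625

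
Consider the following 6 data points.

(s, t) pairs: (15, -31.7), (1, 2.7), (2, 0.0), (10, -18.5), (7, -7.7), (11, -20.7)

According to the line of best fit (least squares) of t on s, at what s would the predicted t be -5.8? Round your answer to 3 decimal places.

4.844

n = 6, Σx = 46, Σy = -75.9, Σxy = -939.4, Σx² = 500
Sxx = Σx² − (Σx)²/n = 500 − 352.666667 = 147.333333
Sxy = Σxy − (Σx)(Σy)/n = -939.4 − (-581.9) = -357.5
b = Sxy/Sxx = -357.5/147.333333 = -2.426471
a = ȳ − b·x̄ = -12.65 − (-2.426471)·7.666667 = 5.952941
Set a + b·x = -5.8: x = (-5.8 − 5.952941) / (-2.426471) = 4.843636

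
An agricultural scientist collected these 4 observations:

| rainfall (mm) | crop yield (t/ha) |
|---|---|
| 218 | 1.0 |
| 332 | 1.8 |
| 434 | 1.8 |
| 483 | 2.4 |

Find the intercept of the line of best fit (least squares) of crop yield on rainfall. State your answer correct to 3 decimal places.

0.077

n = 4, Σx = 1467, Σy = 7, Σxy = 2756, Σx² = 579393
Sxx = Σx² − (Σx)²/n = 579393 − 538022.25 = 41370.75
Sxy = Σxy − (Σx)(Σy)/n = 2756 − 2567.25 = 188.75
b = Sxy/Sxx = 188.75/41370.75 = 0.004562
a = ȳ − b·x̄ = 1.75 − 0.004562·366.75 = 0.076739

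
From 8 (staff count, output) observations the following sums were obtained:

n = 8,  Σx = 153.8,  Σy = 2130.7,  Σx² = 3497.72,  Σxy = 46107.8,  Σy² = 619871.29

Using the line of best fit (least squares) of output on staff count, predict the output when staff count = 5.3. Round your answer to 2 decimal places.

Sxx = Σx² − (Σx)²/n = 3497.72 − 2956.805 = 540.915
Sxy = Σxy − (Σx)(Σy)/n = 46107.8 − 40962.7075 = 5145.0925
b = Sxy/Sxx = 5145.0925/540.915 = 9.511832
a = ȳ − b·x̄ = 266.3375 − 9.511832·19.225 = 83.472534
ŷ(5.3) = a + b·5.3 = 83.472534 + 9.511832·5.3 = 133.885242

133.89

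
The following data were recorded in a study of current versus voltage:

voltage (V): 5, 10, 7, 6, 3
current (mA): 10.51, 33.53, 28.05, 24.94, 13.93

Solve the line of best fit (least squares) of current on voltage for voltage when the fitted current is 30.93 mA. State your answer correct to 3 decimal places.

n = 5, Σx = 31, Σy = 110.96, Σxy = 775.63, Σx² = 219
Sxx = Σx² − (Σx)²/n = 219 − 192.2 = 26.8
Sxy = Σxy − (Σx)(Σy)/n = 775.63 − 687.952 = 87.678
b = Sxy/Sxx = 87.678/26.8 = 3.271567
a = ȳ − b·x̄ = 22.192 − 3.271567·6.2 = 1.908284
Set a + b·x = 30.93: x = (30.93 − 1.908284) / 3.271567 = 8.870891

8.871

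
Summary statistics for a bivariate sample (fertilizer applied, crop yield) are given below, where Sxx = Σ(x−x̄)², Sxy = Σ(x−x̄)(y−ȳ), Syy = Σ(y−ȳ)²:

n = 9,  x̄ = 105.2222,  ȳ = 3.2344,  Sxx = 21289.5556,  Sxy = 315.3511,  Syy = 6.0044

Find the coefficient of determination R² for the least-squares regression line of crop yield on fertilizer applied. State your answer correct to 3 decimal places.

0.778

R² = Sxy²/(Sxx·Syy) = (315.3511)²/(21289.5556·6.0044) = 0.777951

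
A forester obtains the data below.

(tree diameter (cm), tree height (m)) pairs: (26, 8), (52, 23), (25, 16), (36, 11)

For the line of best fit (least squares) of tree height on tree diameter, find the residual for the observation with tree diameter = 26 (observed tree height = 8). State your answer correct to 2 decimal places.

n = 4, Σx = 139, Σy = 58, Σxy = 2200, Σx² = 5301
Sxx = Σx² − (Σx)²/n = 5301 − 4830.25 = 470.75
Sxy = Σxy − (Σx)(Σy)/n = 2200 − 2015.5 = 184.5
b = Sxy/Sxx = 184.5/470.75 = 0.391928
a = ȳ − b·x̄ = 14.5 − 0.391928·34.75 = 0.880510
ŷ(26) = 0.880510 + 0.391928·26 = 11.070632
residual = y − ŷ = 8 − 11.070632 = -3.070632

-3.07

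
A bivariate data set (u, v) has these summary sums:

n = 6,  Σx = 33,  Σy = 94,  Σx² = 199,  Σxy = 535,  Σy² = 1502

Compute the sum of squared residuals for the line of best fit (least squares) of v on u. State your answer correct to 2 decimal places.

Sxx = Σx² − (Σx)²/n = 199 − 181.5 = 17.5
Sxy = Σxy − (Σx)(Σy)/n = 535 − 517 = 18
Syy = Σy² − (Σy)²/n = 1502 − 1472.666667 = 29.333333
b = Sxy/Sxx = 18/17.5 = 1.028571
SSE = Syy − b·Sxy = 29.333333 − 1.028571·18 = 10.819048

10.82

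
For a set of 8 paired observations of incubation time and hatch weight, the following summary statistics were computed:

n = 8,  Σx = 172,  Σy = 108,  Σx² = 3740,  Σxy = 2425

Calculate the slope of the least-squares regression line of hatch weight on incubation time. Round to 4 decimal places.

2.4524

Sxx = Σx² − (Σx)²/n = 3740 − 3698 = 42
Sxy = Σxy − (Σx)(Σy)/n = 2425 − 2322 = 103
b = Sxy/Sxx = 103/42 = 2.452381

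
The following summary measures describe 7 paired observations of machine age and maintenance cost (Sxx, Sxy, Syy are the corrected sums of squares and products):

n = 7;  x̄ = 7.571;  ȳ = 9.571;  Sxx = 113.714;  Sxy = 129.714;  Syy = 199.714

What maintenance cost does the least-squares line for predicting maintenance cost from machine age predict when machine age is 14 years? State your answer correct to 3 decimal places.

16.905

b = Sxy/Sxx = 129.714/113.714 = 1.140704
a = ȳ − b·x̄ = 9.571 − 1.140704·7.571 = 0.934731
ŷ(14) = a + b·14 = 0.934731 + 1.140704·14 = 16.904585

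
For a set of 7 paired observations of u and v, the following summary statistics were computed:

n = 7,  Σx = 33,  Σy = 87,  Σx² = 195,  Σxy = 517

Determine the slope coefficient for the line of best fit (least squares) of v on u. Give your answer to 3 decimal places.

2.710

Sxx = Σx² − (Σx)²/n = 195 − 155.571429 = 39.428571
Sxy = Σxy − (Σx)(Σy)/n = 517 − 410.142857 = 106.857143
b = Sxy/Sxx = 106.857143/39.428571 = 2.710145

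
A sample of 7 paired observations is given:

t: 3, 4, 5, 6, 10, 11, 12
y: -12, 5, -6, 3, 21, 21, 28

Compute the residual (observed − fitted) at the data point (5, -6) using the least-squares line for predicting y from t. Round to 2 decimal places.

-5.60

n = 7, Σx = 51, Σy = 60, Σxy = 749, Σx² = 451
Sxx = Σx² − (Σx)²/n = 451 − 371.571429 = 79.428571
Sxy = Σxy − (Σx)(Σy)/n = 749 − 437.142857 = 311.857143
b = Sxy/Sxx = 311.857143/79.428571 = 3.926259
a = ȳ − b·x̄ = 8.571429 − 3.926259·7.285714 = -20.034173
ŷ(5) = -20.034173 + 3.926259·5 = -0.402878
residual = y − ŷ = -6 − (-0.402878) = -5.597122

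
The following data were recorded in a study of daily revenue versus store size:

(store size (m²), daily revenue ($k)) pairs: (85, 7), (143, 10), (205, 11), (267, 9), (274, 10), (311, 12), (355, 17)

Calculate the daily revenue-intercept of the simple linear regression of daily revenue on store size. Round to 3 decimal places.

n = 7, Σx = 1640, Σy = 76, Σxy = 19190, Σx² = 438810
Sxx = Σx² − (Σx)²/n = 438810 − 384228.571429 = 54581.428571
Sxy = Σxy − (Σx)(Σy)/n = 19190 − 17805.714286 = 1384.285714
b = Sxy/Sxx = 1384.285714/54581.428571 = 0.025362
a = ȳ − b·x̄ = 10.857143 − 0.025362·234.285714 = 4.915225

4.915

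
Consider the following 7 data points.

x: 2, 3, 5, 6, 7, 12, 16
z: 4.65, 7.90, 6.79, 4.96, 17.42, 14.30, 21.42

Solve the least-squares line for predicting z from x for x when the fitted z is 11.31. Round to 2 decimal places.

n = 7, Σx = 51, Σy = 77.44, Σxy = 732.97, Σx² = 523
Sxx = Σx² − (Σx)²/n = 523 − 371.571429 = 151.428571
Sxy = Σxy − (Σx)(Σy)/n = 732.97 − 564.205714 = 168.764286
b = Sxy/Sxx = 168.764286/151.428571 = 1.114481
a = ȳ − b·x̄ = 11.062857 − 1.114481·7.285714 = 2.943066
Set a + b·x = 11.31: x = (11.31 − 2.943066) / 1.114481 = 7.507470

7.51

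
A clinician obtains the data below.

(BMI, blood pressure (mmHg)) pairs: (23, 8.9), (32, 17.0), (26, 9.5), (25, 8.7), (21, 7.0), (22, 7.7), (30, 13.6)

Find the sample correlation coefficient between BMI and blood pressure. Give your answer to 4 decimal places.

0.9645

n = 7, Σx = 179, Σy = 72.4, Σxy = 1937.6, Σx² = 4679, Σy² = 827.4
Sxx = Σx² − (Σx)²/n = 4679 − 4577.285714 = 101.714286
Sxy = Σxy − (Σx)(Σy)/n = 1937.6 − 1851.371429 = 86.228571
Syy = Σy² − (Σy)²/n = 827.4 − 748.822857 = 78.577143
r = Sxy/√(Sxx·Syy) = 86.228571/√(7992.417959) = 86.228571/89.400324 = 0.964522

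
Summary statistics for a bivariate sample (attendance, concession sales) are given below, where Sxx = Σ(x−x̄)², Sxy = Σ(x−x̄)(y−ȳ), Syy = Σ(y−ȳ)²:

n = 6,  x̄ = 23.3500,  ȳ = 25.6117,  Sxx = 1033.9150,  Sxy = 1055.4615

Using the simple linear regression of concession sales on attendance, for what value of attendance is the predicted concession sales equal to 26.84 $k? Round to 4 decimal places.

24.5532

b = Sxy/Sxx = 1055.4615/1033.915 = 1.020840
a = ȳ − b·x̄ = 25.6117 − 1.020840·23.35 = 1.775093
Set a + b·x = 26.84: x = (26.84 − 1.775093) / 1.020840 = 24.553225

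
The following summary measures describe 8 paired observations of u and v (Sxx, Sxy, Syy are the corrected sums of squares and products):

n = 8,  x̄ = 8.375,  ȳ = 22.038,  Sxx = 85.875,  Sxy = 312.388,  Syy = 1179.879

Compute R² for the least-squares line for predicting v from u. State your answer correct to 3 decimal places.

0.963

R² = Sxy²/(Sxx·Syy) = (312.388)²/(85.875·1179.879) = 0.963129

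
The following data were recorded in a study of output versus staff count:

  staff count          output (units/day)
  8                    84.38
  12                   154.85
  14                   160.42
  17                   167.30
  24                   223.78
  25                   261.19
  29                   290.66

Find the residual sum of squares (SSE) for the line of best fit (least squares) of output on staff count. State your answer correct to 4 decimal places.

n = 7, Σx = 129, Σy = 1342.58, Σxy = 27952.83, Σx² = 2735, Σy² = 287603.3134
Sxx = Σx² − (Σx)²/n = 2735 − 2377.285714 = 357.714286
Sxy = Σxy − (Σx)(Σy)/n = 27952.83 − 24741.831429 = 3210.998571
Syy = Σy² − (Σy)²/n = 287603.3134 − 257503.008057 = 30100.305343
b = Sxy/Sxx = 3210.998571/357.714286 = 8.976434
SSE = Syy − b·Sxy = 30100.305343 − 8.976434·3210.998571 = 1276.989536

1276.9895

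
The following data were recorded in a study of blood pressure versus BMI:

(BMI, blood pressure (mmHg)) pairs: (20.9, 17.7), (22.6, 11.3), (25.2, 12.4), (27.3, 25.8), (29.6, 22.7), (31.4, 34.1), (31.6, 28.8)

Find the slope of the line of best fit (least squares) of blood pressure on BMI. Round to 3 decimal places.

n = 7, Σx = 188.6, Σy = 152.8, Σxy = 4294.87, Σx² = 5188.58
Sxx = Σx² − (Σx)²/n = 5188.58 − 5081.422857 = 107.157143
Sxy = Σxy − (Σx)(Σy)/n = 4294.87 − 4116.868571 = 178.001429
b = Sxy/Sxx = 178.001429/107.157143 = 1.661125

1.661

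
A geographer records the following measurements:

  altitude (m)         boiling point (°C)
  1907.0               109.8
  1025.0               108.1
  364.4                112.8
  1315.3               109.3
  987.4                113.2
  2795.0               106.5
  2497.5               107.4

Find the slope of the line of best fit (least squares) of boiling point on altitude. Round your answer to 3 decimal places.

-0.002

n = 7, Σx = 10891.6, Σy = 767.1, Σxy = 1182730.39, Σx² = 21574565.46
Sxx = Σx² − (Σx)²/n = 21574565.46 − 16946707.222857 = 4627858.237143
Sxy = Σxy − (Σx)(Σy)/n = 1182730.39 − 1193563.765714 = -10833.375714
b = Sxy/Sxx = -10833.375714/4627858.237143 = -0.002341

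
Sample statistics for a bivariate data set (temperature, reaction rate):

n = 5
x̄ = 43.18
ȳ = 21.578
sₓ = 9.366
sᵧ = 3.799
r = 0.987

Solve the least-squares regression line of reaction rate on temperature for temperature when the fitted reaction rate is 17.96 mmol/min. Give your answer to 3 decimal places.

34.143

b = r · sᵧ/sₓ = 0.987 · 3.799/9.366 = 0.400343
a = ȳ − b·x̄ = 21.578 − 0.400343·43.18 = 4.291187
Set a + b·x = 17.96: x = (17.96 − 4.291187) / 0.400343 = 34.142751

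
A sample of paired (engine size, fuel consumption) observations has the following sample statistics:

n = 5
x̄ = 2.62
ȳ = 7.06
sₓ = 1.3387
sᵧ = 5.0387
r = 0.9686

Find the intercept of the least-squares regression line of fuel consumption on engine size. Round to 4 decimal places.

b = r · sᵧ/sₓ = 0.9686 · 5.0387/1.3387 = 3.645690
a = ȳ − b·x̄ = 7.06 − 3.645690·2.62 = -2.491707

-2.4917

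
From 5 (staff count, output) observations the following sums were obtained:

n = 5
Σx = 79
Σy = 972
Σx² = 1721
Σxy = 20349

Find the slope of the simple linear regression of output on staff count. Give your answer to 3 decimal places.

10.557

Sxx = Σx² − (Σx)²/n = 1721 − 1248.2 = 472.8
Sxy = Σxy − (Σx)(Σy)/n = 20349 − 15357.6 = 4991.4
b = Sxy/Sxx = 4991.4/472.8 = 10.557107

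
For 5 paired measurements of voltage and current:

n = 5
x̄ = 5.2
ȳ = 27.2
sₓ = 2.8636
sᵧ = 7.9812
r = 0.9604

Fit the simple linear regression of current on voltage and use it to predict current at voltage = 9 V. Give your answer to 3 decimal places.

37.372

b = r · sᵧ/sₓ = 0.9604 · 7.9812/2.8636 = 2.676751
a = ȳ − b·x̄ = 27.2 − 2.676751·5.2 = 13.280894
ŷ(9) = a + b·9 = 13.280894 + 2.676751·9 = 37.371654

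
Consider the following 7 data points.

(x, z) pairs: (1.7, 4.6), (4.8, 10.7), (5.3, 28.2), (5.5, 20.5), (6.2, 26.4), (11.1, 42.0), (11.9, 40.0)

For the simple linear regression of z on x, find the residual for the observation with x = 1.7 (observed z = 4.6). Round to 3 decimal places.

n = 7, Σx = 46.5, Σy = 172.4, Σxy = 1427.27, Σx² = 387.53
Sxx = Σx² − (Σx)²/n = 387.53 − 308.892857 = 78.637143
Sxy = Σxy − (Σx)(Σy)/n = 1427.27 − 1145.228571 = 282.041429
b = Sxy/Sxx = 282.041429/78.637143 = 3.586618
a = ȳ − b·x̄ = 24.628571 − 3.586618·6.642857 = 0.803177
ŷ(1.7) = 0.803177 + 3.586618·1.7 = 6.900429
residual = y − ŷ = 4.6 − 6.900429 = -2.300429

-2.300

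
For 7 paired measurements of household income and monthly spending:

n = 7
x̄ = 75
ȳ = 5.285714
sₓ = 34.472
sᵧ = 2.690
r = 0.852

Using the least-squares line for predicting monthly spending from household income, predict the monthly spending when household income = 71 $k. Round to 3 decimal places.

b = r · sᵧ/sₓ = 0.852 · 2.69/34.472 = 0.066485
a = ȳ − b·x̄ = 5.285714 − 0.066485·75 = 0.299319
ŷ(71) = a + b·71 = 0.299319 + 0.066485·71 = 5.019773

5.020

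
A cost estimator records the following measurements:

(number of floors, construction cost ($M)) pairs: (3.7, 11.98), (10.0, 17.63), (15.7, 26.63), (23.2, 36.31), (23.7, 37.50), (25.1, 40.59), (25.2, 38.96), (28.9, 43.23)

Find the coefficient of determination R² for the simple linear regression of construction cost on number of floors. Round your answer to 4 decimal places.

0.9927

n = 8, Σx = 155.5, Σy = 252.83, Σxy = 5619.807, Σx² = 3560.37, Σy² = 8922.4229
Sxx = Σx² − (Σx)²/n = 3560.37 − 3022.53125 = 537.83875
Sxy = Σxy − (Σx)(Σy)/n = 5619.807 − 4914.383125 = 705.423875
Syy = Σy² − (Σy)²/n = 8922.4229 − 7990.376113 = 932.046788
R² = Sxy²/(Sxx·Syy) = (705.423875)²/(537.83875·932.046788) = 0.992683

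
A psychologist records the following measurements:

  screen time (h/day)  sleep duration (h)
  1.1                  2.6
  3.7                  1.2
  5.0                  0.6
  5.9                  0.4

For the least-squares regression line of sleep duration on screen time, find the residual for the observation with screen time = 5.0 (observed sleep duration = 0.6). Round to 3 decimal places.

n = 4, Σx = 15.7, Σy = 4.8, Σxy = 12.66, Σx² = 74.71
Sxx = Σx² − (Σx)²/n = 74.71 − 61.6225 = 13.0875
Sxy = Σxy − (Σx)(Σy)/n = 12.66 − 18.84 = -6.18
b = Sxy/Sxx = -6.18/13.0875 = -0.472206
a = ȳ − b·x̄ = 1.2 − (-0.472206)·3.925 = 3.053410
ŷ(5.0) = 3.053410 + (-0.472206)·5 = 0.692378
residual = y − ŷ = 0.6 − 0.692378 = -0.092378

-0.092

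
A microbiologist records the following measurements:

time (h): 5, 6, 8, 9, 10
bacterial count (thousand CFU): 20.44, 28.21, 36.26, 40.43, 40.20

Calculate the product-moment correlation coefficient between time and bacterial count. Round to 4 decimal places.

0.9675

n = 5, Σx = 38, Σy = 165.54, Σxy = 1327.41, Σx² = 306, Σy² = 5779.0102
Sxx = Σx² − (Σx)²/n = 306 − 288.8 = 17.2
Sxy = Σxy − (Σx)(Σy)/n = 1327.41 − 1258.104 = 69.306
Syy = Σy² − (Σy)²/n = 5779.0102 − 5480.69832 = 298.31188
r = Sxy/√(Sxx·Syy) = 69.306/√(5130.964336) = 69.306/71.630750 = 0.967545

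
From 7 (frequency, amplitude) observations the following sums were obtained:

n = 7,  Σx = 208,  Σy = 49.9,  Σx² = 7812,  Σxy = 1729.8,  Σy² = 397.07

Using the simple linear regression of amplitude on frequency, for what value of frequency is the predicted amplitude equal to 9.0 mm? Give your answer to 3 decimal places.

Sxx = Σx² − (Σx)²/n = 7812 − 6180.571429 = 1631.428571
Sxy = Σxy − (Σx)(Σy)/n = 1729.8 − 1482.742857 = 247.057143
b = Sxy/Sxx = 247.057143/1631.428571 = 0.151436
a = ȳ − b·x̄ = 7.128571 − 0.151436·29.714286 = 2.628757
Set a + b·x = 9.0: x = (9.0 − 2.628757) / 0.151436 = 42.072164

42.072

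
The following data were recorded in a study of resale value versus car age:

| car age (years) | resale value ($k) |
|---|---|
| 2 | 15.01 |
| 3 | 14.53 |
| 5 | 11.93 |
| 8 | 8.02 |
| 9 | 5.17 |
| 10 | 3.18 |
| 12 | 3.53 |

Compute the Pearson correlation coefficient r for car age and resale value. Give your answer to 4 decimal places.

-0.9791

n = 7, Σx = 49, Σy = 61.37, Σxy = 318.11, Σx² = 427, Σy² = 692.3685
Sxx = Σx² − (Σx)²/n = 427 − 343 = 84
Sxy = Σxy − (Σx)(Σy)/n = 318.11 − 429.59 = -111.48
Syy = Σy² − (Σy)²/n = 692.3685 − 538.039557 = 154.328943
r = Sxy/√(Sxx·Syy) = -111.48/√(12963.6312) = -111.48/113.857943 = -0.979115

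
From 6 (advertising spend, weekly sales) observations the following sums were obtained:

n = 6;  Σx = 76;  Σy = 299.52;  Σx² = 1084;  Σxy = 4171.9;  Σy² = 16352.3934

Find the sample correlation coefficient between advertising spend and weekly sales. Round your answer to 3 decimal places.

0.917

Sxx = Σx² − (Σx)²/n = 1084 − 962.666667 = 121.333333
Sxy = Σxy − (Σx)(Σy)/n = 4171.9 − 3793.92 = 377.98
Syy = Σy² − (Σy)²/n = 16352.3934 − 14952.0384 = 1400.355
r = Sxy/√(Sxx·Syy) = 377.98/√(169909.74) = 377.98/412.201092 = 0.916980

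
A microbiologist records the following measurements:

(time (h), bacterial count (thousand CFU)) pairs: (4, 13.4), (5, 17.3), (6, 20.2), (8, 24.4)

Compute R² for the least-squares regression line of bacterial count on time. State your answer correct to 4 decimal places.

0.9772

n = 4, Σx = 23, Σy = 75.3, Σxy = 456.5, Σx² = 141, Σy² = 1482.25
Sxx = Σx² − (Σx)²/n = 141 − 132.25 = 8.75
Sxy = Σxy − (Σx)(Σy)/n = 456.5 − 432.975 = 23.525
Syy = Σy² − (Σy)²/n = 1482.25 − 1417.5225 = 64.7275
R² = Sxy²/(Sxx·Syy) = (23.525)²/(8.75·64.7275) = 0.977153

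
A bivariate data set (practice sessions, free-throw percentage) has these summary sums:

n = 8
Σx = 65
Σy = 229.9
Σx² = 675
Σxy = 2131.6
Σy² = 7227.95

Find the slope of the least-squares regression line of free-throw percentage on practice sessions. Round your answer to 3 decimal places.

1.795

Sxx = Σx² − (Σx)²/n = 675 − 528.125 = 146.875
Sxy = Σxy − (Σx)(Σy)/n = 2131.6 − 1867.9375 = 263.6625
b = Sxy/Sxx = 263.6625/146.875 = 1.795149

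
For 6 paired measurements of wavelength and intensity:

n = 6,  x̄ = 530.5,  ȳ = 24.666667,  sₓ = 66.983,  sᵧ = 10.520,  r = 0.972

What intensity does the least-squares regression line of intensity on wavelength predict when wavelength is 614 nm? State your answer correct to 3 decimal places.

37.414

b = r · sᵧ/sₓ = 0.972 · 10.52/66.983 = 0.152657
a = ȳ − b·x̄ = 24.666667 − 0.152657·530.5 = -56.318000
ŷ(614) = a + b·614 = -56.318000 + 0.152657·614 = 37.413547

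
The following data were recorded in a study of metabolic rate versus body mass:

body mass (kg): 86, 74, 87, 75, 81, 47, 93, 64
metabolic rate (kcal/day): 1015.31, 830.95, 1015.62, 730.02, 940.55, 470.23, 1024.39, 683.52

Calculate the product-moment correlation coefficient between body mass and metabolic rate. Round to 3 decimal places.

n = 8, Σx = 607, Σy = 6710.59, Σxy = 529216.31, Σx² = 47581, Σy² = 5908070.5013
Sxx = Σx² − (Σx)²/n = 47581 − 46056.125 = 1524.875
Sxy = Σxy − (Σx)(Σy)/n = 529216.31 − 509166.01625 = 20050.29375
Syy = Σy² − (Σy)²/n = 5908070.5013 − 5629002.268513 = 279068.232788
r = Sxy/√(Sxx·Syy) = 20050.29375/√(425544171.471839) = 20050.29375/20628.722003 = 0.971960

0.972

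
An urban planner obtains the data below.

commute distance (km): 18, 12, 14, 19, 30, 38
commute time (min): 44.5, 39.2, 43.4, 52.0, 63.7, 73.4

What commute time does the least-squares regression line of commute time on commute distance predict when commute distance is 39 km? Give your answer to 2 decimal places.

75.08

n = 6, Σx = 131, Σy = 316.2, Σxy = 7567.2, Σx² = 3369
Sxx = Σx² − (Σx)²/n = 3369 − 2860.166667 = 508.833333
Sxy = Σxy − (Σx)(Σy)/n = 7567.2 − 6903.7 = 663.5
b = Sxy/Sxx = 663.5/508.833333 = 1.303963
a = ȳ − b·x̄ = 52.7 − 1.303963·21.833333 = 24.230134
ŷ(39) = a + b·39 = 24.230134 + 1.303963·39 = 75.084704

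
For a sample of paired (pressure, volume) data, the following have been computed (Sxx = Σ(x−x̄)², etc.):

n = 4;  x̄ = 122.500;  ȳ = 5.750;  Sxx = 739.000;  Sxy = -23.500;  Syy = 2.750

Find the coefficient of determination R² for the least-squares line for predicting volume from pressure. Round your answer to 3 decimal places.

0.272

R² = Sxy²/(Sxx·Syy) = (-23.5)²/(739·2.75) = 0.271743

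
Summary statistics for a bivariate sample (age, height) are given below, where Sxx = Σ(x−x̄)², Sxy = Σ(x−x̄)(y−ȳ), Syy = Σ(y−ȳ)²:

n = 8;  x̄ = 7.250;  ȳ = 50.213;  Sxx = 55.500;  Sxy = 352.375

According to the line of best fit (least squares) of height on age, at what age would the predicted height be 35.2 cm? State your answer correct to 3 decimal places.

b = Sxy/Sxx = 352.375/55.5 = 6.349099
a = ȳ − b·x̄ = 50.213 − 6.349099·7.25 = 4.182032
Set a + b·x = 35.2: x = (35.2 − 4.182032) / 6.349099 = 4.885413

4.885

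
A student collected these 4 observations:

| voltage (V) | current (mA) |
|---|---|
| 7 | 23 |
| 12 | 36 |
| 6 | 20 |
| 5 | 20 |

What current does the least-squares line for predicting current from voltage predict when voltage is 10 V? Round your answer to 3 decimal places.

n = 4, Σx = 30, Σy = 99, Σxy = 813, Σx² = 254
Sxx = Σx² − (Σx)²/n = 254 − 225 = 29
Sxy = Σxy − (Σx)(Σy)/n = 813 − 742.5 = 70.5
b = Sxy/Sxx = 70.5/29 = 2.431034
a = ȳ − b·x̄ = 24.75 − 2.431034·7.5 = 6.517241
ŷ(10) = a + b·10 = 6.517241 + 2.431034·10 = 30.827586

30.828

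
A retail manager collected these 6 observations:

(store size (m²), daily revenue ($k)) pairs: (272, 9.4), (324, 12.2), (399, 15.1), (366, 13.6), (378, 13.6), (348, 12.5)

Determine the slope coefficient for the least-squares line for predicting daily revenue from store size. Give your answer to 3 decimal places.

n = 6, Σx = 2087, Σy = 76.4, Σxy = 27002.9, Σx² = 736105
Sxx = Σx² − (Σx)²/n = 736105 − 725928.166667 = 10176.833333
Sxy = Σxy − (Σx)(Σy)/n = 27002.9 − 26574.466667 = 428.433333
b = Sxy/Sxx = 428.433333/10176.833333 = 0.042099

0.042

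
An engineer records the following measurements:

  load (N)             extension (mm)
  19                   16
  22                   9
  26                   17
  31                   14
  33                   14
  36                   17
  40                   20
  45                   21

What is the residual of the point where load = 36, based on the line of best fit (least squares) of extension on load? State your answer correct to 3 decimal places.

-0.340

n = 8, Σx = 252, Σy = 128, Σxy = 4197, Σx² = 8492
Sxx = Σx² − (Σx)²/n = 8492 − 7938 = 554
Sxy = Σxy − (Σx)(Σy)/n = 4197 − 4032 = 165
b = Sxy/Sxx = 165/554 = 0.297834
a = ȳ − b·x̄ = 16 − 0.297834·31.5 = 6.618231
ŷ(36) = 6.618231 + 0.297834·36 = 17.340253
residual = y − ŷ = 17 − 17.340253 = -0.340253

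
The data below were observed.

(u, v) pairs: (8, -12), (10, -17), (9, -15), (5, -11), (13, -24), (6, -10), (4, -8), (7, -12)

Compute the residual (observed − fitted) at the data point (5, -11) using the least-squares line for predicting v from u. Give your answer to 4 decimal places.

-1.9622

n = 8, Σx = 62, Σy = -109, Σxy = -944, Σx² = 540
Sxx = Σx² − (Σx)²/n = 540 − 480.5 = 59.5
Sxy = Σxy − (Σx)(Σy)/n = -944 − (-844.75) = -99.25
b = Sxy/Sxx = -99.25/59.5 = -1.668067
a = ȳ − b·x̄ = -13.625 − (-1.668067)·7.75 = -0.697479
ŷ(5) = -0.697479 + (-1.668067)·5 = -9.037815
residual = y − ŷ = -11 − (-9.037815) = -1.962185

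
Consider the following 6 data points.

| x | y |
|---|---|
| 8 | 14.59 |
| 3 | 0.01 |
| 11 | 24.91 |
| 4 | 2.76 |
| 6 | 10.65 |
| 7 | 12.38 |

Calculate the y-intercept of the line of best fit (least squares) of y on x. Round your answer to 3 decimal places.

n = 6, Σx = 39, Σy = 65.3, Σxy = 552.36, Σx² = 295
Sxx = Σx² − (Σx)²/n = 295 − 253.5 = 41.5
Sxy = Σxy − (Σx)(Σy)/n = 552.36 − 424.45 = 127.91
b = Sxy/Sxx = 127.91/41.5 = 3.082169
a = ȳ − b·x̄ = 10.883333 − 3.082169·6.5 = -9.150763

-9.151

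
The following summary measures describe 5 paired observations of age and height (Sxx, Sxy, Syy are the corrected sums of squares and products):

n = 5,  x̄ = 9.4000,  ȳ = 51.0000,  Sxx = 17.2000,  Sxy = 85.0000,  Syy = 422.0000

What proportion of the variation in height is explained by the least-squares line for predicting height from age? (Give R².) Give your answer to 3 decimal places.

0.995

R² = Sxy²/(Sxx·Syy) = (85)²/(17.2·422) = 0.995398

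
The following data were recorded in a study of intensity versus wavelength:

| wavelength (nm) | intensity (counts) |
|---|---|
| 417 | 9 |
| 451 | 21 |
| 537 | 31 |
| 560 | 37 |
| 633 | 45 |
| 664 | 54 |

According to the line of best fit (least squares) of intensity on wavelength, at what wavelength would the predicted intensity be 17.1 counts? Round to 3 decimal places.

448.412

n = 6, Σx = 3262, Σy = 197, Σxy = 114932, Σx² = 1820844
Sxx = Σx² − (Σx)²/n = 1820844 − 1773440.666667 = 47403.333333
Sxy = Σxy − (Σx)(Σy)/n = 114932 − 107102.333333 = 7829.666667
b = Sxy/Sxx = 7829.666667/47403.333333 = 0.165171
a = ȳ − b·x̄ = 32.833333 − 0.165171·543.666667 = -56.964756
Set a + b·x = 17.1: x = (17.1 − (-56.964756)) / 0.165171 = 448.411980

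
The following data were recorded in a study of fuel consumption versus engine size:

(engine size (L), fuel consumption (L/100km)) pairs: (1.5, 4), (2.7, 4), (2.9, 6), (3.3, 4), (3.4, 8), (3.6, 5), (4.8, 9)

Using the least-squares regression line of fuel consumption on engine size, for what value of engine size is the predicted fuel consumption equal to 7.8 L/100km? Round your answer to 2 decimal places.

n = 7, Σx = 22.2, Σy = 40, Σxy = 135.8, Σx² = 76.4
Sxx = Σx² − (Σx)²/n = 76.4 − 70.405714 = 5.994286
Sxy = Σxy − (Σx)(Σy)/n = 135.8 − 126.857143 = 8.942857
b = Sxy/Sxx = 8.942857/5.994286 = 1.491897
a = ȳ − b·x̄ = 5.714286 − 1.491897·3.171429 = 0.982841
Set a + b·x = 7.8: x = (7.8 − 0.982841) / 1.491897 = 4.569457

4.57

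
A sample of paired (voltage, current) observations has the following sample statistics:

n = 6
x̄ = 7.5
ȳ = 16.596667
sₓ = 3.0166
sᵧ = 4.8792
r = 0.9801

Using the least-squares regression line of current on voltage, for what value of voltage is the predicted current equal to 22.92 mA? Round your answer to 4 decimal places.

11.4888

b = r · sᵧ/sₓ = 0.9801 · 4.8792/3.0166 = 1.585263
a = ȳ − b·x̄ = 16.596667 − 1.585263·7.5 = 4.707196
Set a + b·x = 22.92: x = (22.92 − 4.707196) / 1.585263 = 11.488823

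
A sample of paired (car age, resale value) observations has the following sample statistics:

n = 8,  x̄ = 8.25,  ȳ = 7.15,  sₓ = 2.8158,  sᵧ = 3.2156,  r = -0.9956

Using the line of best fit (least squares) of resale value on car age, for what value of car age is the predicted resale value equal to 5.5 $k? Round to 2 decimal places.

b = r · sᵧ/sₓ = -0.9956 · 3.2156/2.8158 = -1.136960
a = ȳ − b·x̄ = 7.15 − (-1.136960)·8.25 = 16.529918
Set a + b·x = 5.5: x = (5.5 − 16.529918) / (-1.136960) = 9.701239

9.70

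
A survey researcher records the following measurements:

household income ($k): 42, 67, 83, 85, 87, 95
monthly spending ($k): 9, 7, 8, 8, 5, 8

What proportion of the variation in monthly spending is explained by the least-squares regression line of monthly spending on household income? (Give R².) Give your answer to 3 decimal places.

n = 6, Σx = 459, Σy = 45, Σxy = 3386, Σx² = 36961, Σy² = 347
Sxx = Σx² − (Σx)²/n = 36961 − 35113.5 = 1847.5
Sxy = Σxy − (Σx)(Σy)/n = 3386 − 3442.5 = -56.5
Syy = Σy² − (Σy)²/n = 347 − 337.5 = 9.5
R² = Sxy²/(Sxx·Syy) = (-56.5)²/(1847.5·9.5) = 0.181882

0.182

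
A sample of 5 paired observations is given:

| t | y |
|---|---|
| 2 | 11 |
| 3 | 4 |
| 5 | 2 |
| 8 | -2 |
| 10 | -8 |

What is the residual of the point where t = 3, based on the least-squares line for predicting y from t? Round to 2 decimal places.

n = 5, Σx = 28, Σy = 7, Σxy = -52, Σx² = 202
Sxx = Σx² − (Σx)²/n = 202 − 156.8 = 45.2
Sxy = Σxy − (Σx)(Σy)/n = -52 − 39.2 = -91.2
b = Sxy/Sxx = -91.2/45.2 = -2.017699
a = ȳ − b·x̄ = 1.4 − (-2.017699)·5.6 = 12.699115
ŷ(3) = 12.699115 + (-2.017699)·3 = 6.646018
residual = y − ŷ = 4 − 6.646018 = -2.646018

-2.65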